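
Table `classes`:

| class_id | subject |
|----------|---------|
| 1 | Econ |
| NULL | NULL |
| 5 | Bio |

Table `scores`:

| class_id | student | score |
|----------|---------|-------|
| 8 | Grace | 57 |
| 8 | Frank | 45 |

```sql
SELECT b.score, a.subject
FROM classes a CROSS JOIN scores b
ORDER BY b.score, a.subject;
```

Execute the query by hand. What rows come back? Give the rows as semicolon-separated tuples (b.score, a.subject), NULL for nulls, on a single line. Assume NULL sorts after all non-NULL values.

(45, Bio); (45, Econ); (45, NULL); (57, Bio); (57, Econ); (57, NULL)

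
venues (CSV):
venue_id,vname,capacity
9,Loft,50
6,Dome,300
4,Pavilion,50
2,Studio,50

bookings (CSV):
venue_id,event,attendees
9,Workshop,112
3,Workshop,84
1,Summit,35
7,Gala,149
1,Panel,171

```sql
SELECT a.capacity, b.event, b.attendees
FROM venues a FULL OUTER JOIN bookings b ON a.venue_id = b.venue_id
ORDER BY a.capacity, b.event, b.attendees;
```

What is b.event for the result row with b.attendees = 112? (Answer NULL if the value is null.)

Workshop

FULL OUTER JOIN keeps every row from both sides; unmatched rows get NULL for the other side's columns.
Matching on a.venue_id = b.venue_id.
- venue_id=9: 1 matching b row(s), so 1 row(s) emitted.
- venue_id=6: no b row matches, row kept with b columns NULL.
- venue_id=4: no b row matches, row kept with b columns NULL.
- venue_id=2: no b row matches, row kept with b columns NULL.
- 4 row(s) from b found no a partner → padded with NULL.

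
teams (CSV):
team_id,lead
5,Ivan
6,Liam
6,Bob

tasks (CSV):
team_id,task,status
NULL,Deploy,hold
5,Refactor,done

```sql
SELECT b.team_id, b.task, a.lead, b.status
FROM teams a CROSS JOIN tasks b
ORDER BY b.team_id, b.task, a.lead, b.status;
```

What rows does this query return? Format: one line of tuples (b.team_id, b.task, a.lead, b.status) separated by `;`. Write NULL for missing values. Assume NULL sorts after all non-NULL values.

(5, Refactor, Bob, done); (5, Refactor, Ivan, done); (5, Refactor, Liam, done); (NULL, Deploy, Bob, hold); (NULL, Deploy, Ivan, hold); (NULL, Deploy, Liam, hold)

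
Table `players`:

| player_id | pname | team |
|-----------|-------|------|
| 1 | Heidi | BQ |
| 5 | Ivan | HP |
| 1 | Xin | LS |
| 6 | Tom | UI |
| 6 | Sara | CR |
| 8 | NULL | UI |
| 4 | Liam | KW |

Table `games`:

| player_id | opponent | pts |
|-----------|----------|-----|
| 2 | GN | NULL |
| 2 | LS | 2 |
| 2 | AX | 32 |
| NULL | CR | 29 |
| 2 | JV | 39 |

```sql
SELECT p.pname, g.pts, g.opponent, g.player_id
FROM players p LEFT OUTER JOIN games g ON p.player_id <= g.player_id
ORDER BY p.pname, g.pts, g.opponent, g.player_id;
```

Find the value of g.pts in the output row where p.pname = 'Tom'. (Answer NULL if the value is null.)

NULL

LEFT JOIN keeps every row from `players`; unmatched rows get NULL for `games`'s columns.
Matching on p.player_id <= g.player_id. A NULL in a compared column never satisfies the condition.
- p (player_id=1) pairs with 4 row(s) of g.
- p (player_id=5) has no partner → padded with NULL.
- p (player_id=1) pairs with 4 row(s) of g.
- p (player_id=6) has no partner → padded with NULL.
- p (player_id=6) has no partner → padded with NULL.
- p (player_id=8) has no partner → padded with NULL.
- p (player_id=4) has no partner → padded with NULL.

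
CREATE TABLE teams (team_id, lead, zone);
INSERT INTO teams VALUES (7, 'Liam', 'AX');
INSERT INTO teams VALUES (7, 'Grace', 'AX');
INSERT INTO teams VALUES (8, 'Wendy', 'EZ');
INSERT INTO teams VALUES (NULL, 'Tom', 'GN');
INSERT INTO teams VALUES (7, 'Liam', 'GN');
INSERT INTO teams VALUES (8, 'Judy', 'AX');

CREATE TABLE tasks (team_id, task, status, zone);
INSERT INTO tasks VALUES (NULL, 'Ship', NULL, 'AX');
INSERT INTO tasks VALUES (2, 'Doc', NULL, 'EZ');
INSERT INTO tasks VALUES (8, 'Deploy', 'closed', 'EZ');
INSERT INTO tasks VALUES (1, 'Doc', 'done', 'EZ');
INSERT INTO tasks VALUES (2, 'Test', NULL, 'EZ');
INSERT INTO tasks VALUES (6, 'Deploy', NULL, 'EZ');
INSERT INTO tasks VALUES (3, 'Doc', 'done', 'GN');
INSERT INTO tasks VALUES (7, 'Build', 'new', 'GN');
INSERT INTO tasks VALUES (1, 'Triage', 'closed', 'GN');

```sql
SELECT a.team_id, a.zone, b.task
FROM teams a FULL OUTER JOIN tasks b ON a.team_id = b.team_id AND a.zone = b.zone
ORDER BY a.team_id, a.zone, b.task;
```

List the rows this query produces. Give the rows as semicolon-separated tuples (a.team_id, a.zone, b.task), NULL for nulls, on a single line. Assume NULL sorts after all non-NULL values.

FULL OUTER JOIN keeps every row from both sides; unmatched rows get NULL for the other side's columns.
Matching on a.team_id = b.team_id AND a.zone = b.zone. A NULL in a compared column never satisfies the condition.
- a row (team_id=7, zone=AX): no match → kept, b columns NULL.
- a row (team_id=7, zone=AX): no match → kept, b columns NULL.
- a row (team_id=8, zone=EZ): matches 1 b row(s) → 1 output row(s).
- a row (team_id=NULL, zone=GN): no match → kept, b columns NULL.
- a row (team_id=7, zone=GN): matches 1 b row(s) → 1 output row(s).
- a row (team_id=8, zone=AX): no match → kept, b columns NULL.
- 7 b row(s) had no a match → kept, a columns NULL.

(7, AX, NULL); (7, AX, NULL); (7, GN, Build); (8, AX, NULL); (8, EZ, Deploy); (NULL, GN, NULL); (NULL, NULL, Deploy); (NULL, NULL, Doc); (NULL, NULL, Doc); (NULL, NULL, Doc); (NULL, NULL, Ship); (NULL, NULL, Test); (NULL, NULL, Triage)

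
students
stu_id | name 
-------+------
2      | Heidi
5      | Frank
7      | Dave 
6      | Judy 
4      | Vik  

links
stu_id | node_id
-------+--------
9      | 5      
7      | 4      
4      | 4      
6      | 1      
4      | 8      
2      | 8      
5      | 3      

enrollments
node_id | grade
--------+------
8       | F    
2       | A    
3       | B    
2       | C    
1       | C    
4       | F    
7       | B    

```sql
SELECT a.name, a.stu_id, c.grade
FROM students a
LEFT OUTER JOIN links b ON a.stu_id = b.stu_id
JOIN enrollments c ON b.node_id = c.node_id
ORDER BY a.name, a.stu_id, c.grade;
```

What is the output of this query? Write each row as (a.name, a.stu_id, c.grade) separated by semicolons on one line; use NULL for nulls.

Joins associate left-to-right: students LEFT JOIN links on stu_id gives 6 intermediate row(s).
Then INNER JOIN `enrollments c` on node_id: keep only rows whose b.node_id appears in c.

(Dave, 7, F); (Frank, 5, B); (Heidi, 2, F); (Judy, 6, C); (Vik, 4, F); (Vik, 4, F)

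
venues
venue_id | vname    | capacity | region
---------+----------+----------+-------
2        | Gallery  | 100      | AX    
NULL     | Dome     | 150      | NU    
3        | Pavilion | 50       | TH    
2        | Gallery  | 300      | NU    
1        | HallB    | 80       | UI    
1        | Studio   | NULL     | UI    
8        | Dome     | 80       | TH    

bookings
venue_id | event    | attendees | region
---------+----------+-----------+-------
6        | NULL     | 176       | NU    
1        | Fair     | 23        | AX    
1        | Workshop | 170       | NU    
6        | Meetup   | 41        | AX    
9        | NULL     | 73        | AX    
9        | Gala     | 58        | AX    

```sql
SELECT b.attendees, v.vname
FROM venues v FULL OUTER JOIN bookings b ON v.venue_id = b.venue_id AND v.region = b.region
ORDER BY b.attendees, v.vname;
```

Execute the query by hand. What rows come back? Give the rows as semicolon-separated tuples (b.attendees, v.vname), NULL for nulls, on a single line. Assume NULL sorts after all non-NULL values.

FULL OUTER JOIN keeps every row from both sides; unmatched rows get NULL for the other side's columns.
Matching on v.venue_id = b.venue_id AND v.region = b.region. A NULL in a compared column never satisfies the condition.
Matched pairs: 0; unmatched v rows kept: 7; unmatched b rows kept: 6.

(23, NULL); (41, NULL); (58, NULL); (73, NULL); (170, NULL); (176, NULL); (NULL, Dome); (NULL, Dome); (NULL, Gallery); (NULL, Gallery); (NULL, HallB); (NULL, Pavilion); (NULL, Studio)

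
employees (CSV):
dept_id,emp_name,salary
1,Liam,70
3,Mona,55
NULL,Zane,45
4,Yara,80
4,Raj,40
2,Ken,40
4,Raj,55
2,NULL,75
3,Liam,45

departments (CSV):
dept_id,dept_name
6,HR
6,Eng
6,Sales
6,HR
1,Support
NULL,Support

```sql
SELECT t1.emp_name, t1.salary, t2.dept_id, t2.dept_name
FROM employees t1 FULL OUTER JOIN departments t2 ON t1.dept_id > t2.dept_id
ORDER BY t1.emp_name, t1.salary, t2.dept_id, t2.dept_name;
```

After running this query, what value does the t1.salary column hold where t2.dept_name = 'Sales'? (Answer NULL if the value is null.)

NULL

FULL OUTER JOIN keeps every row from both sides; unmatched rows get NULL for the other side's columns.
Matching on t1.dept_id > t2.dept_id. A NULL in a compared column never satisfies the condition.
- t1 (dept_id=1) has no partner → padded with NULL.
- t1 (dept_id=3) pairs with 1 row(s) of t2.
- t1 (dept_id=NULL) has no partner → padded with NULL.
- t1 (dept_id=4) pairs with 1 row(s) of t2.
- t1 (dept_id=4) pairs with 1 row(s) of t2.
- t1 (dept_id=2) pairs with 1 row(s) of t2.
- t1 (dept_id=4) pairs with 1 row(s) of t2.
- t1 (dept_id=2) pairs with 1 row(s) of t2.
- t1 (dept_id=3) pairs with 1 row(s) of t2.
- plus 5 unmatched t2 row(s), each kept with NULL t1 columns.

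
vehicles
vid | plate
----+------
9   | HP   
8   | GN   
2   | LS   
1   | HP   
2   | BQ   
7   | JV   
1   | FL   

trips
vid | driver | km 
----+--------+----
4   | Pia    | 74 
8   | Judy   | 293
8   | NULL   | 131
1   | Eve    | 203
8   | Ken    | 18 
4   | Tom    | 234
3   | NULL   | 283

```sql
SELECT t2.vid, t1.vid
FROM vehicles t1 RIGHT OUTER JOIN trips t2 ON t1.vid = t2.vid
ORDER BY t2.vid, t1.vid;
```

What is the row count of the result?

8

RIGHT JOIN keeps every row from `trips`; unmatched rows get NULL for `vehicles`'s columns.
Matching on t1.vid = t2.vid.
- vid=9: no matching t2 row.
- vid=8: 3 matching t2 row(s), so 3 row(s) emitted.
- vid=2: no matching t2 row.
- vid=1: 1 matching t2 row(s), so 1 row(s) emitted.
- vid=2: no matching t2 row.
- vid=7: no matching t2 row.
- vid=1: 1 matching t2 row(s), so 1 row(s) emitted.
- plus 3 unmatched t2 row(s), each kept with NULL t1 columns.
Total: 5 matched + 3 padded = 8 rows.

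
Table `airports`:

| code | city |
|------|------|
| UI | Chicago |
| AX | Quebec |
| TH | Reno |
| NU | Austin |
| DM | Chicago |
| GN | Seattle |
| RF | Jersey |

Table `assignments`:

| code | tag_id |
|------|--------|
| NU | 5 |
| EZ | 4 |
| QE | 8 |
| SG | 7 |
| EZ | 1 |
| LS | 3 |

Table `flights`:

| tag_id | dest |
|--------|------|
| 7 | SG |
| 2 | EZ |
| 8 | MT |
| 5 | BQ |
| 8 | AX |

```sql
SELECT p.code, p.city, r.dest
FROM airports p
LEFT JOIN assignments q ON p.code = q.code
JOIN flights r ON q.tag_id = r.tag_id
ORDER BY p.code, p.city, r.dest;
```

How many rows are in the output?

1

Step 1 — p LEFT JOIN q on code → 7 row(s).
Then INNER JOIN `flights r` on tag_id: keep only rows whose q.tag_id appears in r.
Result: 1 row(s).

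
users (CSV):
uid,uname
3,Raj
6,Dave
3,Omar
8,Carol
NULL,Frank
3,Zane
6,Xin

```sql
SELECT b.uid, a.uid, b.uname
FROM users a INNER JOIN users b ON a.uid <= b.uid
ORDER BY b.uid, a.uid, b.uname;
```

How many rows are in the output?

25

INNER JOIN keeps only pairs where the ON condition holds.
Matching on a.uid <= b.uid. A NULL in a compared column never satisfies the condition.
- a[0] uid=3 → 6 match(es) in b → 6 row(s).
- a[1] uid=6 → 3 match(es) in b → 3 row(s).
- a[2] uid=3 → 6 match(es) in b → 6 row(s).
- a[3] uid=8 → 1 match(es) in b → 1 row(s).
- a[4] uid=NULL → no match; dropped.
- a[5] uid=3 → 6 match(es) in b → 6 row(s).
- a[6] uid=6 → 3 match(es) in b → 3 row(s).
Total: 25 rows.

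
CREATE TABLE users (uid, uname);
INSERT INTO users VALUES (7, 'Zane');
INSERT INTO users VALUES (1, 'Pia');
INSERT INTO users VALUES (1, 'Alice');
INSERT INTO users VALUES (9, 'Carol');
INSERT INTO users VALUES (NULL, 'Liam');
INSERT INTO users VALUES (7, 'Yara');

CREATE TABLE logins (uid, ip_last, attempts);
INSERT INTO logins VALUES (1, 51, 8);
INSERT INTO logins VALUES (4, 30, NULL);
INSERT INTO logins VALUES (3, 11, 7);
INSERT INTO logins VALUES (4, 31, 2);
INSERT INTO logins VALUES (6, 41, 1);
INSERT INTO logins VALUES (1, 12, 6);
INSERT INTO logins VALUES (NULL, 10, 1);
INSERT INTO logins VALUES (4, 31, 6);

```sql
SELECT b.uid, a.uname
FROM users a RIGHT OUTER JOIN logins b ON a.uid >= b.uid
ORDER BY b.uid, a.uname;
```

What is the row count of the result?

26

RIGHT JOIN keeps every row from `logins`; unmatched rows get NULL for `users`'s columns.
Matching on a.uid >= b.uid. A NULL in a compared column never satisfies the condition.
- a (uid=7) pairs with 7 row(s) of b.
- a (uid=1) pairs with 2 row(s) of b.
- a (uid=1) pairs with 2 row(s) of b.
- a (uid=9) pairs with 7 row(s) of b.
- a (uid=NULL) has no partner in b.
- a (uid=7) pairs with 7 row(s) of b.
- 1 row(s) from b found no a partner → padded with NULL.
Total: 25 matched + 1 padded = 26 rows.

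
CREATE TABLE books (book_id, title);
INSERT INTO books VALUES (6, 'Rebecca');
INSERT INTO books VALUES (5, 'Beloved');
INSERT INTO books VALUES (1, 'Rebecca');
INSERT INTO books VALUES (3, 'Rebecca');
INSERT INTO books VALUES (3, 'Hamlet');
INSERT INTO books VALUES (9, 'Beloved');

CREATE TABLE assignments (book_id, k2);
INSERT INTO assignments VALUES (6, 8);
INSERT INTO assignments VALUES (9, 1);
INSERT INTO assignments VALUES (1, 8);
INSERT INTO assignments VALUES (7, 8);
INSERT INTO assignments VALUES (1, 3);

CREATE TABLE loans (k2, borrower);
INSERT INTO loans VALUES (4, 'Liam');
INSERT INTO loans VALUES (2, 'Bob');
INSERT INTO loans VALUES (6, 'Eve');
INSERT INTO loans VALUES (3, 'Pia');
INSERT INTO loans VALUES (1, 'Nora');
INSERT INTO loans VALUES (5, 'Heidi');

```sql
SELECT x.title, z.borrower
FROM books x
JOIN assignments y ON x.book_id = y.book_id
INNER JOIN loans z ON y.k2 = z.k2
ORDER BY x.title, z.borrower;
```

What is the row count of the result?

2

Joins associate left-to-right: books INNER JOIN assignments on book_id gives 4 intermediate row(s).
Then INNER JOIN `loans z` on k2: keep only rows whose y.k2 appears in z.
Result: 2 row(s).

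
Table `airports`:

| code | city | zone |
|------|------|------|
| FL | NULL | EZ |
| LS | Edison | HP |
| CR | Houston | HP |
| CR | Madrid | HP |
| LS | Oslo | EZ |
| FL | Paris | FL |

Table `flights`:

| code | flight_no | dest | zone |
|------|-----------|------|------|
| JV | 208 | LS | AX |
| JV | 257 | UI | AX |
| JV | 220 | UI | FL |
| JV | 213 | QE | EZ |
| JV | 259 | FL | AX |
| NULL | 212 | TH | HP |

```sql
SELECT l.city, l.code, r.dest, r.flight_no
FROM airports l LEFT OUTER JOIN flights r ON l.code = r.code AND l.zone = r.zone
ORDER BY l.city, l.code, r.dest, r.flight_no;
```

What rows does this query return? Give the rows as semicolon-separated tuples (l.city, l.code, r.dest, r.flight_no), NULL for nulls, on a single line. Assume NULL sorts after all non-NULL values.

LEFT JOIN keeps every row from `airports`; unmatched rows get NULL for `flights`'s columns.
Matching on l.code = r.code AND l.zone = r.zone. A NULL in a compared column never satisfies the condition.
- l[0] code=FL, zone=EZ → no match; kept with NULLs on the r side.
- l[1] code=LS, zone=HP → no match; kept with NULLs on the r side.
- l[2] code=CR, zone=HP → no match; kept with NULLs on the r side.
- l[3] code=CR, zone=HP → no match; kept with NULLs on the r side.
- l[4] code=LS, zone=EZ → no match; kept with NULLs on the r side.
- l[5] code=FL, zone=FL → no match; kept with NULLs on the r side.
After projecting and ordering:
l.city | l.code | r.dest | r.flight_no
Edison | LS | NULL | NULL
Houston | CR | NULL | NULL
Madrid | CR | NULL | NULL
Oslo | LS | NULL | NULL
Paris | FL | NULL | NULL
NULL | FL | NULL | NULL

(Edison, LS, NULL, NULL); (Houston, CR, NULL, NULL); (Madrid, CR, NULL, NULL); (Oslo, LS, NULL, NULL); (Paris, FL, NULL, NULL); (NULL, FL, NULL, NULL)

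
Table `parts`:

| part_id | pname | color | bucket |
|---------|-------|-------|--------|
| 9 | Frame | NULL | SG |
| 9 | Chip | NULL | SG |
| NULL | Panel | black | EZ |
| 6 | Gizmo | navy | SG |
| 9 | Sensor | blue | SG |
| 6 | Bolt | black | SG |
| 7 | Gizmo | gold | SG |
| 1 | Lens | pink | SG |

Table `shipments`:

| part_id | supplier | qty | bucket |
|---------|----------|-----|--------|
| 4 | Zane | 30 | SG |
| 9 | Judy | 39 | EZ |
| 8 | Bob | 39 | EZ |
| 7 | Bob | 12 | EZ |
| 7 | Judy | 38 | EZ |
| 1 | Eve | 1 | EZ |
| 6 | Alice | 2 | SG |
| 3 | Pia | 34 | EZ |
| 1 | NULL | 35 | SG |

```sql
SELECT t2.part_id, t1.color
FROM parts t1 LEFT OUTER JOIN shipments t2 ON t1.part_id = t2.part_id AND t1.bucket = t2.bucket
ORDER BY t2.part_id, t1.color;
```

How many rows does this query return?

8

LEFT JOIN keeps every row from `parts`; unmatched rows get NULL for `shipments`'s columns.
Matching on t1.part_id = t2.part_id AND t1.bucket = t2.bucket. A NULL in a compared column never satisfies the condition.
Matched pairs: 3; unmatched t1 rows kept: 5.
Total: 3 matched + 5 padded = 8 rows.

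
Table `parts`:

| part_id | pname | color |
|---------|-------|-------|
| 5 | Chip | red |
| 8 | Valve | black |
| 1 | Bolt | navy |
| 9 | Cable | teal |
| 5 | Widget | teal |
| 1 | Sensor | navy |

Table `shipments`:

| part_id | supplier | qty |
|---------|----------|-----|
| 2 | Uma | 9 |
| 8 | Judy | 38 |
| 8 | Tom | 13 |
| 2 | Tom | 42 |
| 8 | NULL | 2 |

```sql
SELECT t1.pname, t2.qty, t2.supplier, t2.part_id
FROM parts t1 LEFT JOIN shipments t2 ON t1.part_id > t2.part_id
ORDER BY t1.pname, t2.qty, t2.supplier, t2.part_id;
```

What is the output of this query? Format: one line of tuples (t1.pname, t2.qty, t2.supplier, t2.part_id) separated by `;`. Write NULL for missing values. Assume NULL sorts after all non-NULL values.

LEFT JOIN keeps every row from `parts`; unmatched rows get NULL for `shipments`'s columns.
Matching on t1.part_id > t2.part_id.
Matched pairs: 11; unmatched t1 rows kept: 2.

(Bolt, NULL, NULL, NULL); (Cable, 2, NULL, 8); (Cable, 9, Uma, 2); (Cable, 13, Tom, 8); (Cable, 38, Judy, 8); (Cable, 42, Tom, 2); (Chip, 9, Uma, 2); (Chip, 42, Tom, 2); (Sensor, NULL, NULL, NULL); (Valve, 9, Uma, 2); (Valve, 42, Tom, 2); (Widget, 9, Uma, 2); (Widget, 42, Tom, 2)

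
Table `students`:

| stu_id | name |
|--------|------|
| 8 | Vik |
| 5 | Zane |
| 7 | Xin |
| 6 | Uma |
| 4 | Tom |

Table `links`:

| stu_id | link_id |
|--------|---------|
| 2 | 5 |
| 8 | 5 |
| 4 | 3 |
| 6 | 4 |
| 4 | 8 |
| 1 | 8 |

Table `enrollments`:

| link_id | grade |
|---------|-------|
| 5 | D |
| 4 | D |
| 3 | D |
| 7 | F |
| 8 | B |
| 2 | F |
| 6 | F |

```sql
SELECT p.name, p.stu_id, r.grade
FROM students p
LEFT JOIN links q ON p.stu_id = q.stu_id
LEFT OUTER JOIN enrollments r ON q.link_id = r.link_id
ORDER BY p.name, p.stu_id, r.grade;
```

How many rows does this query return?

Evaluate left to right. First `students p LEFT JOIN links q` on stu_id: 6 row(s).
Then LEFT JOIN `enrollments r` on link_id: each of those 6 rows is kept; rows whose q.link_id has no match in r get NULL for r's columns.
Result: 6 row(s).

6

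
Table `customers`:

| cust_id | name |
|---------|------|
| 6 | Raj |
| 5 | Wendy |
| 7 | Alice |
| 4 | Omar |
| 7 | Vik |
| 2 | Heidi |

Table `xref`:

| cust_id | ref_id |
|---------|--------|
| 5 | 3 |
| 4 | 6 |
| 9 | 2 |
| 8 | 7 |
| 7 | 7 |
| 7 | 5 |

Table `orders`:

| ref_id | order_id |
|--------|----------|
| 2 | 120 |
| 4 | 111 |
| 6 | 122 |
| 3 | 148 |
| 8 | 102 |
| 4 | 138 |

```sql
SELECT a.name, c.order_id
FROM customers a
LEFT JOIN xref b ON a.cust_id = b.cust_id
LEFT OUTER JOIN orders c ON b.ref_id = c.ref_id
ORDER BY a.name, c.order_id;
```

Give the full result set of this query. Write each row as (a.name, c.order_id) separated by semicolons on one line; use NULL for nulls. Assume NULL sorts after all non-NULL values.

(Alice, NULL); (Alice, NULL); (Heidi, NULL); (Omar, 122); (Raj, NULL); (Vik, NULL); (Vik, NULL); (Wendy, 148)

Evaluate left to right. First `customers a LEFT JOIN xref b` on cust_id: 8 row(s).
Then LEFT JOIN `orders c` on ref_id: each of those 8 rows is kept; rows whose b.ref_id has no match in c get NULL for c's columns.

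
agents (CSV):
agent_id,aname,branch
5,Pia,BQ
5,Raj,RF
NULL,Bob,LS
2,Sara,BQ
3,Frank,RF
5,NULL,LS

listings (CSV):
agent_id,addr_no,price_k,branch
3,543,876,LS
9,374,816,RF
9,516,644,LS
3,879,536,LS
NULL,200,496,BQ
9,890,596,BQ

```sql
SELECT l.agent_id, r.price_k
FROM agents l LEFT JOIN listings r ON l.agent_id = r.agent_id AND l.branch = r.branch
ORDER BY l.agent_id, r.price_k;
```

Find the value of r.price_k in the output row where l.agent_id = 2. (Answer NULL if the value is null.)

NULL

LEFT JOIN keeps every row from `agents`; unmatched rows get NULL for `listings`'s columns.
Matching on l.agent_id = r.agent_id AND l.branch = r.branch. A NULL in a compared column never satisfies the condition.
- agent_id=5, branch=BQ: no r row matches, row kept with r columns NULL.
- agent_id=5, branch=RF: no r row matches, row kept with r columns NULL.
- agent_id=NULL, branch=LS: no r row matches, row kept with r columns NULL.
- agent_id=2, branch=BQ: no r row matches, row kept with r columns NULL.
- agent_id=3, branch=RF: no r row matches, row kept with r columns NULL.
- agent_id=5, branch=LS: no r row matches, row kept with r columns NULL.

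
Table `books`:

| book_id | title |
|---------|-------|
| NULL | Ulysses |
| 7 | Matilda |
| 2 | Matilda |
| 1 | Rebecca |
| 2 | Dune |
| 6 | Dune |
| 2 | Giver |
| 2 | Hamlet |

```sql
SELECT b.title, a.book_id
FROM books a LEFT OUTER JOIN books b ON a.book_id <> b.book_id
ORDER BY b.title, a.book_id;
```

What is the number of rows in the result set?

LEFT JOIN keeps every row from `books a`; unmatched rows get NULL for `books b`'s columns.
Matching on a.book_id <> b.book_id. A NULL in a compared column never satisfies the condition.
- a row (book_id=NULL): no match → kept, b columns NULL.
- a row (book_id=7): matches 6 b row(s) → 6 output row(s).
- a row (book_id=2): matches 3 b row(s) → 3 output row(s).
- a row (book_id=1): matches 6 b row(s) → 6 output row(s).
- a row (book_id=2): matches 3 b row(s) → 3 output row(s).
- a row (book_id=6): matches 6 b row(s) → 6 output row(s).
- a row (book_id=2): matches 3 b row(s) → 3 output row(s).
- a row (book_id=2): matches 3 b row(s) → 3 output row(s).
Total: 30 matched + 1 padded = 31 rows.

31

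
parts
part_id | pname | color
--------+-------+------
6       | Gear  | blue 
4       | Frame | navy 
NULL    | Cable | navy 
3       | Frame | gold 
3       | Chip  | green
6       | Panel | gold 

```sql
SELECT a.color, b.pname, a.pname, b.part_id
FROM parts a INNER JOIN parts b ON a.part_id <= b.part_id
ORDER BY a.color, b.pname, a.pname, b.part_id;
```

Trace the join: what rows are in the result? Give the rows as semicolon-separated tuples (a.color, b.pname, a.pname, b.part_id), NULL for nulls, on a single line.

(blue, Gear, Gear, 6); (blue, Panel, Gear, 6); (gold, Chip, Frame, 3); (gold, Frame, Frame, 3); (gold, Frame, Frame, 4); (gold, Gear, Frame, 6); (gold, Gear, Panel, 6); (gold, Panel, Frame, 6); (gold, Panel, Panel, 6); (green, Chip, Chip, 3); (green, Frame, Chip, 3); (green, Frame, Chip, 4); (green, Gear, Chip, 6); (green, Panel, Chip, 6); (navy, Frame, Frame, 4); (navy, Gear, Frame, 6); (navy, Panel, Frame, 6)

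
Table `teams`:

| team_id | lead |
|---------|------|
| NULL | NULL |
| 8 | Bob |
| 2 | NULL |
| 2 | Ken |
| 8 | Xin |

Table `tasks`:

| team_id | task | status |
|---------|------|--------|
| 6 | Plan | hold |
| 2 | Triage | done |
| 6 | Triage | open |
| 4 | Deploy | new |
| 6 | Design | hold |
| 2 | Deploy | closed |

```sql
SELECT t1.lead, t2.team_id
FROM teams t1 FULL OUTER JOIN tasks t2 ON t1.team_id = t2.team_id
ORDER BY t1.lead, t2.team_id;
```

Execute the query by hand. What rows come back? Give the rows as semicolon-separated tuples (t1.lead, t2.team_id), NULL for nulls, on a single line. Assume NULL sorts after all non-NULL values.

(Bob, NULL); (Ken, 2); (Ken, 2); (Xin, NULL); (NULL, 2); (NULL, 2); (NULL, 4); (NULL, 6); (NULL, 6); (NULL, 6); (NULL, NULL)

FULL OUTER JOIN keeps every row from both sides; unmatched rows get NULL for the other side's columns.
Matching on t1.team_id = t2.team_id. A NULL in a compared column never satisfies the condition.
Matched pairs: 4; unmatched t1 rows kept: 3; unmatched t2 rows kept: 4.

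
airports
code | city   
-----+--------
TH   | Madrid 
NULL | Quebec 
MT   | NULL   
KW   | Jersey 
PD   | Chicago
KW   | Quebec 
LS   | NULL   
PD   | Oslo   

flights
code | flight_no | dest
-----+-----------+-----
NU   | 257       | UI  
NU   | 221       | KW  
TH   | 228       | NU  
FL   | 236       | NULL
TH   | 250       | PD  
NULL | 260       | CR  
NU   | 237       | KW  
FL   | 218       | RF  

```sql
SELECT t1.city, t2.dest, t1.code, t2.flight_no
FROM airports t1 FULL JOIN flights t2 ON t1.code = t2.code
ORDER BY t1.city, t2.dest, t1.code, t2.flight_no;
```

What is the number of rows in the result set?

15

FULL OUTER JOIN keeps every row from both sides; unmatched rows get NULL for the other side's columns.
Matching on t1.code = t2.code. A NULL in a compared column never satisfies the condition.
- t1[0] code=TH → 2 match(es) in t2 → 2 row(s).
- t1[1] code=NULL → no match; kept with NULLs on the t2 side.
- t1[2] code=MT → no match; kept with NULLs on the t2 side.
- t1[3] code=KW → no match; kept with NULLs on the t2 side.
- t1[4] code=PD → no match; kept with NULLs on the t2 side.
- t1[5] code=KW → no match; kept with NULLs on the t2 side.
- t1[6] code=LS → no match; kept with NULLs on the t2 side.
- t1[7] code=PD → no match; kept with NULLs on the t2 side.
- 6 t2 row(s) had no t1 match → kept, t1 columns NULL.
Total: 2 matched + 13 padded = 15 rows.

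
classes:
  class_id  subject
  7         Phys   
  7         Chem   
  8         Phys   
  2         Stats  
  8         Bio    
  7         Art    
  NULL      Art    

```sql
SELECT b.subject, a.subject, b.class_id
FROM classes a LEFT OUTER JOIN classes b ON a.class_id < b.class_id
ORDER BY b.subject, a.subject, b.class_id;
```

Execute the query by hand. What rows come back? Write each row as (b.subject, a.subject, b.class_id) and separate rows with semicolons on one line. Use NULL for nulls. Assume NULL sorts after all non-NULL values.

(Art, Stats, 7); (Bio, Art, 8); (Bio, Chem, 8); (Bio, Phys, 8); (Bio, Stats, 8); (Chem, Stats, 7); (Phys, Art, 8); (Phys, Chem, 8); (Phys, Phys, 8); (Phys, Stats, 7); (Phys, Stats, 8); (NULL, Art, NULL); (NULL, Bio, NULL); (NULL, Phys, NULL)

LEFT JOIN keeps every row from `classes a`; unmatched rows get NULL for `classes b`'s columns.
Matching on a.class_id < b.class_id. A NULL in a compared column never satisfies the condition.
- class_id=7: 2 matching b row(s), so 2 row(s) emitted.
- class_id=7: 2 matching b row(s), so 2 row(s) emitted.
- class_id=8: no b row matches, row kept with b columns NULL.
- class_id=2: 5 matching b row(s), so 5 row(s) emitted.
- class_id=8: no b row matches, row kept with b columns NULL.
- class_id=7: 2 matching b row(s), so 2 row(s) emitted.
- class_id=NULL: no b row matches, row kept with b columns NULL.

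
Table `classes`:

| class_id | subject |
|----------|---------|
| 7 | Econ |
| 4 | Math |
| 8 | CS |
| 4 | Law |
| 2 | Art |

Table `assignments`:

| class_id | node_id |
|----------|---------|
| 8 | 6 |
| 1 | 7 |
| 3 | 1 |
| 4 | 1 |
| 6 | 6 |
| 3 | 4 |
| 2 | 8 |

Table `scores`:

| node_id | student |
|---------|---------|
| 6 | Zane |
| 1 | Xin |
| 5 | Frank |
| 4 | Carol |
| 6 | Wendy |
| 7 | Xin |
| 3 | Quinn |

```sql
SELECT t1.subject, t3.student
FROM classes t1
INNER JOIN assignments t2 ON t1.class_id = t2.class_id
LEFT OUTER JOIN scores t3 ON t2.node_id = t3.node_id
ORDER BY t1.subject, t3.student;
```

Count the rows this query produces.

5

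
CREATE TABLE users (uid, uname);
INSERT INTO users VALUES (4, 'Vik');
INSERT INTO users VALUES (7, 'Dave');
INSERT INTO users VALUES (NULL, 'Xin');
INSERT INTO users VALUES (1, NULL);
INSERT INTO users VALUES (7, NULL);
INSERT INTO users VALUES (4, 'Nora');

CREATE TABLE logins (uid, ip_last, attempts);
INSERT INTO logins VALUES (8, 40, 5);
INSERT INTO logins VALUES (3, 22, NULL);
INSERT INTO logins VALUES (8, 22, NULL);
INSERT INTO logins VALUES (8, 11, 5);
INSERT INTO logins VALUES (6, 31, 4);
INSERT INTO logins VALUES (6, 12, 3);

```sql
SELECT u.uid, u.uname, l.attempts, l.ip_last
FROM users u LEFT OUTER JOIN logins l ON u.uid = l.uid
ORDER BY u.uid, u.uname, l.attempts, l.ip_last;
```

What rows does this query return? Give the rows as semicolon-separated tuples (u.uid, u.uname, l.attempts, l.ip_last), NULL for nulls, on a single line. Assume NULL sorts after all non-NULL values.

(1, NULL, NULL, NULL); (4, Nora, NULL, NULL); (4, Vik, NULL, NULL); (7, Dave, NULL, NULL); (7, NULL, NULL, NULL); (NULL, Xin, NULL, NULL)

LEFT JOIN keeps every row from `users`; unmatched rows get NULL for `logins`'s columns.
Matching on u.uid = l.uid. A NULL in a compared column never satisfies the condition.
Matched pairs: 0; unmatched u rows kept: 6.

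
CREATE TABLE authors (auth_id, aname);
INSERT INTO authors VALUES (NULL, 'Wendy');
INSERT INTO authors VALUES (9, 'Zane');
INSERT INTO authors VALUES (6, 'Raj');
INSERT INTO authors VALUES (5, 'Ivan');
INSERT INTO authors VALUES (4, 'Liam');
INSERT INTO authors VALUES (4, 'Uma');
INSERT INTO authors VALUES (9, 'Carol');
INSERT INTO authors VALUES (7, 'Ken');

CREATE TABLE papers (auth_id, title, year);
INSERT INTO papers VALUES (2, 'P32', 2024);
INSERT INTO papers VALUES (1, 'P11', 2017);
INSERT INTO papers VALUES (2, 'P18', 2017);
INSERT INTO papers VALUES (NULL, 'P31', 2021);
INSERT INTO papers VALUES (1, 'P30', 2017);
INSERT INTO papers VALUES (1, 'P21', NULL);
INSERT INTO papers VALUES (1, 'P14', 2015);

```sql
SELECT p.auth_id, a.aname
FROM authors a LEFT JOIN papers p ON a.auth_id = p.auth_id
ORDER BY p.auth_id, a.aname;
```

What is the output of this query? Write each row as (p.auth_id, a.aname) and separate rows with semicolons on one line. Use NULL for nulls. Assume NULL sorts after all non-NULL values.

LEFT JOIN keeps every row from `authors`; unmatched rows get NULL for `papers`'s columns.
Matching on a.auth_id = p.auth_id. A NULL in a compared column never satisfies the condition.
- a row (auth_id=NULL): no match → kept, p columns NULL.
- a row (auth_id=9): no match → kept, p columns NULL.
- a row (auth_id=6): no match → kept, p columns NULL.
- a row (auth_id=5): no match → kept, p columns NULL.
- a row (auth_id=4): no match → kept, p columns NULL.
- a row (auth_id=4): no match → kept, p columns NULL.
- a row (auth_id=9): no match → kept, p columns NULL.
- a row (auth_id=7): no match → kept, p columns NULL.
After projecting and ordering:
p.auth_id | a.aname
NULL | Carol
NULL | Ivan
NULL | Ken
NULL | Liam
NULL | Raj
NULL | Uma
NULL | Wendy
NULL | Zane

(NULL, Carol); (NULL, Ivan); (NULL, Ken); (NULL, Liam); (NULL, Raj); (NULL, Uma); (NULL, Wendy); (NULL, Zane)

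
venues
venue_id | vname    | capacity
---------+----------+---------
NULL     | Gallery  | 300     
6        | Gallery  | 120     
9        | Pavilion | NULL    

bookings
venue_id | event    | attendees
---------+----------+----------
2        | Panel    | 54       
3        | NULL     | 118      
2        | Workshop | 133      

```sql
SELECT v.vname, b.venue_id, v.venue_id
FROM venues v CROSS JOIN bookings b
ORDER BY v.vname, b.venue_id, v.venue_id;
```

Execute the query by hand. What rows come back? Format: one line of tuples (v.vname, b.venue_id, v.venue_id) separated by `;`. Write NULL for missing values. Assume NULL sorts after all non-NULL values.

CROSS JOIN pairs every row of `venues` with every row of `bookings`: 3 × 3 = 9 rows.
After projecting and ordering:
v.vname | b.venue_id | v.venue_id
Gallery | 2 | 6
Gallery | 2 | 6
Gallery | 2 | NULL
Gallery | 2 | NULL
Gallery | 3 | 6
Gallery | 3 | NULL
Pavilion | 2 | 9
Pavilion | 2 | 9
Pavilion | 3 | 9

(Gallery, 2, 6); (Gallery, 2, 6); (Gallery, 2, NULL); (Gallery, 2, NULL); (Gallery, 3, 6); (Gallery, 3, NULL); (Pavilion, 2, 9); (Pavilion, 2, 9); (Pavilion, 3, 9)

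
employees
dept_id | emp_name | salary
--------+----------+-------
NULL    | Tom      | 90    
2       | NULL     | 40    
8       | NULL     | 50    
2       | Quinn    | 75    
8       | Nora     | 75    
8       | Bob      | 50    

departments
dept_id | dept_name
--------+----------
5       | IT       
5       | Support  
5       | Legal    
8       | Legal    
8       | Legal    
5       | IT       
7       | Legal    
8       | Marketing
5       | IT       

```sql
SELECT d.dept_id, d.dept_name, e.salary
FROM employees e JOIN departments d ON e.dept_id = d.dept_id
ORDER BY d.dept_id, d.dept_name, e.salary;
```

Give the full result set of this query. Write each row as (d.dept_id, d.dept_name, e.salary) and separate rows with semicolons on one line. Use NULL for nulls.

INNER JOIN keeps only pairs where the ON condition holds.
Matching on e.dept_id = d.dept_id. A NULL in a compared column never satisfies the condition.
Matched pairs: 9.

(8, Legal, 50); (8, Legal, 50); (8, Legal, 50); (8, Legal, 50); (8, Legal, 75); (8, Legal, 75); (8, Marketing, 50); (8, Marketing, 50); (8, Marketing, 75)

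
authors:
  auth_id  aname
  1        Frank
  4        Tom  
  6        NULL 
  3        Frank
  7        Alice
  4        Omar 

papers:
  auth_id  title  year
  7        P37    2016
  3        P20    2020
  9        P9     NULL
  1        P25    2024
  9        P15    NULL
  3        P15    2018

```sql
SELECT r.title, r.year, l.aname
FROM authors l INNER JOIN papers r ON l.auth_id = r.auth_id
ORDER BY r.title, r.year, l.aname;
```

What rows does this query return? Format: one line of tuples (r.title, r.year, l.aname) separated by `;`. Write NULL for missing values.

(P15, 2018, Frank); (P20, 2020, Frank); (P25, 2024, Frank); (P37, 2016, Alice)

INNER JOIN keeps only pairs where the ON condition holds.
Matching on l.auth_id = r.auth_id.
Matched pairs: 4.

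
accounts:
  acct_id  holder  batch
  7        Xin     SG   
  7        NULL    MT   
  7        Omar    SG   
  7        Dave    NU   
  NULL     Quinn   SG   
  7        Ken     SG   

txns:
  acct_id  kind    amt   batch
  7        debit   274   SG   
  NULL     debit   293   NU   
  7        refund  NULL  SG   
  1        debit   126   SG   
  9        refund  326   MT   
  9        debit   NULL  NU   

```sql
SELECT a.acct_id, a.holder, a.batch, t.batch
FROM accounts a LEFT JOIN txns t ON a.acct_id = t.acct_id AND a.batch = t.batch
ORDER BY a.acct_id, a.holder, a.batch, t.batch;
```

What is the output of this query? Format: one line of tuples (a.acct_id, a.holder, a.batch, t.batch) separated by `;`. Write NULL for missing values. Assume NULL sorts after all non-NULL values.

LEFT JOIN keeps every row from `accounts`; unmatched rows get NULL for `txns`'s columns.
Matching on a.acct_id = t.acct_id AND a.batch = t.batch. A NULL in a compared column never satisfies the condition.
Matched pairs: 6; unmatched a rows kept: 3.

(7, Dave, NU, NULL); (7, Ken, SG, SG); (7, Ken, SG, SG); (7, Omar, SG, SG); (7, Omar, SG, SG); (7, Xin, SG, SG); (7, Xin, SG, SG); (7, NULL, MT, NULL); (NULL, Quinn, SG, NULL)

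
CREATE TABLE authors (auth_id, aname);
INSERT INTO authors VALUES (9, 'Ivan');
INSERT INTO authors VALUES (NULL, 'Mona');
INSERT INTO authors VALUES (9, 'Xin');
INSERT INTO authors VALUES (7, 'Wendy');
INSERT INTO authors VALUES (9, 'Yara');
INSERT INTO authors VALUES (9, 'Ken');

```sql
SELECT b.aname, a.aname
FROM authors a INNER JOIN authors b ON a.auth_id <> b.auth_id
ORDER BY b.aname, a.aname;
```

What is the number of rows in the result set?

8

INNER JOIN keeps only pairs where the ON condition holds.
Matching on a.auth_id <> b.auth_id. A NULL in a compared column never satisfies the condition.
- auth_id=9: 1 matching b row(s), so 1 row(s) emitted.
- auth_id=NULL: no matching b row, dropped.
- auth_id=9: 1 matching b row(s), so 1 row(s) emitted.
- auth_id=7: 4 matching b row(s), so 4 row(s) emitted.
- auth_id=9: 1 matching b row(s), so 1 row(s) emitted.
- auth_id=9: 1 matching b row(s), so 1 row(s) emitted.
Total: 8 rows.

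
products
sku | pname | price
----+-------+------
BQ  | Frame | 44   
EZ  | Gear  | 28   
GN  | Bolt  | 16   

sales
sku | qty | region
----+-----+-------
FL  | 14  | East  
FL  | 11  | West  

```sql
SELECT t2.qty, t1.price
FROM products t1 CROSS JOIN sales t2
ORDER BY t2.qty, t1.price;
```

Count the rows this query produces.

6

CROSS JOIN pairs every row of `products` with every row of `sales`: 3 × 2 = 6 rows.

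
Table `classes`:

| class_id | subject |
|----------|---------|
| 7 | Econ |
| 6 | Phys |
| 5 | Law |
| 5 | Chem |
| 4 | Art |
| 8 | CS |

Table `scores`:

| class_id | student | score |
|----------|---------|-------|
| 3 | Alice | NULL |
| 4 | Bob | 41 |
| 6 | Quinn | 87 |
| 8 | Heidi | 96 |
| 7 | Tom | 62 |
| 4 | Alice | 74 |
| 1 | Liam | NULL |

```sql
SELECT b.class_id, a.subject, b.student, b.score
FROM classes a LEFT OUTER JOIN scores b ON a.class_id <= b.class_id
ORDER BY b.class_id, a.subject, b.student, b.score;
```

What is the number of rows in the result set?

LEFT JOIN keeps every row from `classes`; unmatched rows get NULL for `scores`'s columns.
Matching on a.class_id <= b.class_id.
- a (class_id=7) pairs with 2 row(s) of b.
- a (class_id=6) pairs with 3 row(s) of b.
- a (class_id=5) pairs with 3 row(s) of b.
- a (class_id=5) pairs with 3 row(s) of b.
- a (class_id=4) pairs with 5 row(s) of b.
- a (class_id=8) pairs with 1 row(s) of b.
Total: 17 rows.

17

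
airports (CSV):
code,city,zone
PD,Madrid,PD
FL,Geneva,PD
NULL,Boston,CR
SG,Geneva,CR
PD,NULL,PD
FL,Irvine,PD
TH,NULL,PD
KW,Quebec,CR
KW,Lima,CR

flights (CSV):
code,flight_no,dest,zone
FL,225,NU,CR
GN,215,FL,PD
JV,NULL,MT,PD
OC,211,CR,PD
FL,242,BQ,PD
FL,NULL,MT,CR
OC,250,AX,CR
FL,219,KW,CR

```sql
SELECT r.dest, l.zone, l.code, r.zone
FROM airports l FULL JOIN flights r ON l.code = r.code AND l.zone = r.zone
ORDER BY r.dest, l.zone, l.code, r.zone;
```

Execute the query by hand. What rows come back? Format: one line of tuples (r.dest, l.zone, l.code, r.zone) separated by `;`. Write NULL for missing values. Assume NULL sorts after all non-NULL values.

FULL OUTER JOIN keeps every row from both sides; unmatched rows get NULL for the other side's columns.
Matching on l.code = r.code AND l.zone = r.zone. A NULL in a compared column never satisfies the condition.
- l row (code=PD, zone=PD): no match → kept, r columns NULL.
- l row (code=FL, zone=PD): matches 1 r row(s) → 1 output row(s).
- l row (code=NULL, zone=CR): no match → kept, r columns NULL.
- l row (code=SG, zone=CR): no match → kept, r columns NULL.
- l row (code=PD, zone=PD): no match → kept, r columns NULL.
- l row (code=FL, zone=PD): matches 1 r row(s) → 1 output row(s).
- l row (code=TH, zone=PD): no match → kept, r columns NULL.
- l row (code=KW, zone=CR): no match → kept, r columns NULL.
- l row (code=KW, zone=CR): no match → kept, r columns NULL.
- 7 row(s) from r found no l partner → padded with NULL.

(AX, NULL, NULL, CR); (BQ, PD, FL, PD); (BQ, PD, FL, PD); (CR, NULL, NULL, PD); (FL, NULL, NULL, PD); (KW, NULL, NULL, CR); (MT, NULL, NULL, CR); (MT, NULL, NULL, PD); (NU, NULL, NULL, CR); (NULL, CR, KW, NULL); (NULL, CR, KW, NULL); (NULL, CR, SG, NULL); (NULL, CR, NULL, NULL); (NULL, PD, PD, NULL); (NULL, PD, PD, NULL); (NULL, PD, TH, NULL)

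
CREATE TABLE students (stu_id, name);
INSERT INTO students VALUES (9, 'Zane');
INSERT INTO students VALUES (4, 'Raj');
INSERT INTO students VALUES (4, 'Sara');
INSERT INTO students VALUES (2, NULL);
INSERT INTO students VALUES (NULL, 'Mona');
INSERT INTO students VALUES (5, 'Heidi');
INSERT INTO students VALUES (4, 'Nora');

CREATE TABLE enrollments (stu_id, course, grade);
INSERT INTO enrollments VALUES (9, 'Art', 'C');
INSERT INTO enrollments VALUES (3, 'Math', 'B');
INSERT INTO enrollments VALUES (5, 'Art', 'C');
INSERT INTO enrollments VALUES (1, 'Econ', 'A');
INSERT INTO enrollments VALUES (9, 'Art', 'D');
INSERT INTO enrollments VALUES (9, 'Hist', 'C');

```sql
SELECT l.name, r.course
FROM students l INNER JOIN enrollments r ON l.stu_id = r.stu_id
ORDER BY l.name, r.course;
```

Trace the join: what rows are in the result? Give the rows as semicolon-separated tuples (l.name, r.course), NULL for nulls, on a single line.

(Heidi, Art); (Zane, Art); (Zane, Art); (Zane, Hist)

INNER JOIN keeps only pairs where the ON condition holds.
Matching on l.stu_id = r.stu_id. A NULL in a compared column never satisfies the condition.
Matched pairs: 4.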